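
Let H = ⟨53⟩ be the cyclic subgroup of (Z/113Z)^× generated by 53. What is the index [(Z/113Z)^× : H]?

4

Since 53 ∈ (Z/113Z)^×, its order divides φ(113) = 113 − 1 = 112 = 2^4 · 7.
Divisors of 112: 1, 2, 4, 7, 8, 14, 16, 28, 56, 112.
Compute 53^d (mod 113) for the divisors d until we hit 1:
53^1 ≡ 53
53^2 ≡ 97
53^4 ≡ 30
53^7 ≡ 98
53^8 ≡ 109
53^14 ≡ 112
53^16 ≡ 16
53^28 ≡ 1
So ord_113(53) = 28, hence |⟨53⟩| = 28.
Index = |(Z/113Z)^×| / |⟨53⟩| = 112 / 28 = 4.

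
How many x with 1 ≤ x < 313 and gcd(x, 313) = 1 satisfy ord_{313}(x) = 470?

φ(313) = 313 − 1 = 312 = 2^3 · 3 · 13.
In a cyclic group of order 312, there are φ(d) elements of order d for each divisor d of 312, and zero for non-divisors.
470 does not divide 312, so no element of (Z/313Z)^× has order 470.

0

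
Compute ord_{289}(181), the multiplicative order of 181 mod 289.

Since 181 ∈ (Z/289Z)^×, its order divides φ(289) = φ(17^2) = 17·(17−1) = 272 = 2^4 · 17.
Divisors of 272: 1, 2, 4, 8, 16, 17, 34, 68, 136, 272.
Test each divisor d:
181^1 ≡ 181 (mod 289)
181^2 ≡ 104 (mod 289)
181^4 ≡ 123 (mod 289)
181^8 ≡ 101 (mod 289)
181^16 ≡ 86 (mod 289)
181^17 ≡ 249 (mod 289)
181^34 ≡ 155 (mod 289)
181^68 ≡ 38 (mod 289)
181^136 ≡ 288 (mod 289)
181^272 ≡ 1 (mod 289) ✓
So ord_289(181) = 272.

272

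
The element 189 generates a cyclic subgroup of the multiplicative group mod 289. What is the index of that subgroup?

2

By Lagrange's theorem, ord_289(189) divides φ(289) = φ(17^2) = 17·(17−1) = 272 = 2^4 · 17.
Divisors of 272: 1, 2, 4, 8, 16, 17, 34, 68, 136, 272.
Check 189^d mod 289 for each divisor in increasing order:
189^1 ≡ 189
189^2 ≡ 174
189^4 ≡ 220
189^8 ≡ 137
189^16 ≡ 273
189^17 ≡ 155
189^34 ≡ 38
189^68 ≡ 288
189^136 ≡ 1
So ord_289(189) = 136, hence |⟨189⟩| = 136.
Index = |(Z/289Z)^×| / |⟨189⟩| = 272 / 136 = 2.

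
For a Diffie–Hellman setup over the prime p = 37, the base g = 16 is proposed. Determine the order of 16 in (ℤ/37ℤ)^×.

The order of 16 must divide φ(37) = 37 − 1 = 36 = 2^2 · 3^2.
Divisors of 36: 1, 2, 3, 4, 6, 9, 12, 18, 36.
Test each divisor d:
16^1 ≡ 16 (mod 37)
16^2 ≡ 34 (mod 37)
16^3 ≡ 26 (mod 37)
16^4 ≡ 9 (mod 37)
16^6 ≡ 10 (mod 37)
16^9 ≡ 1 (mod 37) ✓
The smallest such exponent is 9, so the order of 16 is 9.

9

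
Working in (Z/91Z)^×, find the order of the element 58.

12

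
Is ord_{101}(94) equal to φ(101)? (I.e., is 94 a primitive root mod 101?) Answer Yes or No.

Yes

φ(101) = 101 − 1 = 100 = 2^2 · 5^2.
It suffices to check that the order of 94 is not a proper divisor of 100: compute 94^(100/q) for q ∈ {2, 5}.
94^50 ≡ 100 (mod 101)  [q = 2: ≢ 1 ✓]
94^20 ≡ 84 (mod 101)  [q = 5: ≢ 1 ✓]
None equal 1, so ord_101(94) = 100: 94 is a primitive root.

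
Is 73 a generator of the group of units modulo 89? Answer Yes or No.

No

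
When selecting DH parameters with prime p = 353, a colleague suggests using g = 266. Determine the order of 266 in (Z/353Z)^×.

352

ord(266) | φ(353) = 353 − 1 = 352 = 2^5 · 11.
Divisors of 352: 1, 2, 4, 8, 11, 16, 22, 32, 44, 88, 176, 352.
Compute 266^d (mod 353) for the divisors d until we hit 1:
266^1 ≡ 266 (mod 353)
266^2 ≡ 156 (mod 353)
266^4 ≡ 332 (mod 353)
266^8 ≡ 88 (mod 353)
266^11 ≡ 216 (mod 353)
266^16 ≡ 331 (mod 353)
266^22 ≡ 60 (mod 353)
266^32 ≡ 131 (mod 353)
266^44 ≡ 70 (mod 353)
266^88 ≡ 311 (mod 353)
266^176 ≡ 352 (mod 353)
266^352 ≡ 1 (mod 353) ✓
So ord_353(266) = 352.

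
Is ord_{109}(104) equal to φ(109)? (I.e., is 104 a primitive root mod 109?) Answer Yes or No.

No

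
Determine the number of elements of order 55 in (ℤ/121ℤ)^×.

40

φ(121) = φ(11^2) = 11·(11−1) = 110 = 2 · 5 · 11.
Since (Z/121Z)^× is cyclic of order 110, the number of elements of order d is φ(d) when d | 110 and 0 otherwise.
55 = 5 · 11 divides 110, and φ(55) = 40.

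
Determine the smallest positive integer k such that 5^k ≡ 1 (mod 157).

By Lagrange's theorem, ord_157(5) divides φ(157) = 157 − 1 = 156 = 2^2 · 3 · 13.
Divisors of 156: 1, 2, 3, 4, 6, 12, 13, 26, 39, 52, 78, 156.
Evaluate successive powers at the divisors of 156:
5^1 ≡ 5
5^2 ≡ 25
5^3 ≡ 125
5^4 ≡ 154
5^6 ≡ 82
5^12 ≡ 130
5^13 ≡ 22
5^26 ≡ 13
5^39 ≡ 129
5^52 ≡ 12
5^78 ≡ 156
5^156 ≡ 1
Hence ord(5) = 156.

156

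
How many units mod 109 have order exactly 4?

2

φ(109) = 109 − 1 = 108 = 2^2 · 3^3.
Since (Z/109Z)^× is cyclic of order 108, the number of elements of order d is φ(d) when d | 108 and 0 otherwise.
4 = 2^2 divides 108, and φ(4) = 2.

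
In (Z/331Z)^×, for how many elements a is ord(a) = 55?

40

φ(331) = 331 − 1 = 330 = 2 · 3 · 5 · 11.
Since (Z/331Z)^× is cyclic of order 330, the number of elements of order d is φ(d) when d | 330 and 0 otherwise.
55 = 5 · 11 divides 330, and φ(55) = 40.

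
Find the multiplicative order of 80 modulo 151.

Since 80 ∈ (Z/151Z)^×, its order divides φ(151) = 151 − 1 = 150 = 2 · 3 · 5^2.
Divisors of 150: 1, 2, 3, 5, 6, 10, 15, 25, 30, 50, 75, 150.
Test each divisor d:
80^1 ≡ 80
80^2 ≡ 58
80^3 ≡ 110
80^5 ≡ 38
80^6 ≡ 20
80^10 ≡ 85
80^15 ≡ 59
80^25 ≡ 32
80^30 ≡ 8
80^50 ≡ 118
80^75 ≡ 1
Hence ord(80) = 75.

75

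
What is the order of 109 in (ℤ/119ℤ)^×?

48

The order of 109 must divide φ(119) = φ(7·17) = (7−1)·(17−1) = 6·16 = 96 = 2^5 · 3.
Divisors of 96: 1, 2, 3, 4, 6, 8, 12, 16, 24, 32, 48, 96.
Check 109^d mod 119 for each divisor in increasing order:
109^1 ≡ 109 (mod 119)
109^2 ≡ 100 (mod 119)
109^3 ≡ 71 (mod 119)
109^4 ≡ 4 (mod 119)
109^6 ≡ 43 (mod 119)
109^8 ≡ 16 (mod 119)
109^12 ≡ 64 (mod 119)
109^16 ≡ 18 (mod 119)
109^24 ≡ 50 (mod 119)
109^32 ≡ 86 (mod 119)
109^48 ≡ 1 (mod 119) ✓
The smallest such exponent is 48, so the order of 109 is 48.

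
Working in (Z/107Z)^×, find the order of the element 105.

By Lagrange's theorem, ord_107(105) divides φ(107) = 107 − 1 = 106 = 2 · 53.
Divisors of 106: 1, 2, 53, 106.
Check 105^d mod 107 for each divisor in increasing order:
105^1 ≡ 105 (mod 107)
105^2 ≡ 4 (mod 107)
105^53 ≡ 1 (mod 107) ✓
The smallest such exponent is 53, so the order of 105 is 53.

53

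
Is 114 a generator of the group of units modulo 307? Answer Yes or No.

φ(307) = 307 − 1 = 306 = 2 · 3^2 · 17.
Test 114^(306/q) mod 307 for each prime factor q of 306:
114^153 ≡ 1 (mod 307)  [q = 2: ≡ 1 ✗]
114^102 ≡ 1 (mod 307)  [q = 3: ≡ 1 ✗]
114^18 ≡ 114 (mod 307)  [q = 17: ≢ 1 ✓]
The check at q = 2 fails, so 114 generates a proper subgroup.

No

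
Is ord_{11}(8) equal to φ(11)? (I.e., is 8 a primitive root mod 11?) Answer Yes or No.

Yes

φ(11) = 11 − 1 = 10 = 2 · 5.
Test 8^(10/q) mod 11 for each prime factor q of 10:
8^5 ≡ 10 (mod 11)  [q = 2: ≢ 1 ✓]
8^2 ≡ 9 (mod 11)  [q = 5: ≢ 1 ✓]
Every test exponent gives a nontrivial residue, hence 8 generates the full group.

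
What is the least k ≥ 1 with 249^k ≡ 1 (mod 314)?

52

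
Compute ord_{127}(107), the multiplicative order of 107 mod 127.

ord(107) | φ(127) = 127 − 1 = 126 = 2 · 3^2 · 7.
Divisors of 126: 1, 2, 3, 6, 7, 9, 14, 18, 21, 42, 63, 126.
Evaluate successive powers at the divisors of 126:
107^1 ≡ 107 (mod 127)
107^2 ≡ 19 (mod 127)
107^3 ≡ 1 (mod 127) ✓
Hence ord(107) = 3.

3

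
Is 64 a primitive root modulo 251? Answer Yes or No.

No

φ(251) = 251 − 1 = 250 = 2 · 5^3.
64 is a primitive root mod 251 iff 64^(φ(251)/q) ≢ 1 for every prime q | φ(251), i.e. q ∈ {2, 5}.
64^125 ≡ 1 (mod 251)  [q = 2: ≡ 1 ✗]
64^50 ≡ 1 (mod 251)  [q = 5: ≡ 1 ✗]
The check at q = 2 fails, so 64 generates a proper subgroup.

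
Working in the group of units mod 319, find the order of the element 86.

By Lagrange's theorem, ord_319(86) divides φ(319) = φ(11·29) = (11−1)·(29−1) = 10·28 = 280 = 2^3 · 5 · 7.
Divisors of 280: 1, 2, 4, 5, 7, 8, 10, 14, 20, 28, 35, 40, 56, 70, 140, 280.
Evaluate successive powers at the divisors of 280:
86^1 ≡ 86
86^2 ≡ 59
86^4 ≡ 291
86^5 ≡ 144
86^7 ≡ 202
86^8 ≡ 146
86^10 ≡ 1
Therefore the multiplicative order of 86 modulo 319 is 10.

10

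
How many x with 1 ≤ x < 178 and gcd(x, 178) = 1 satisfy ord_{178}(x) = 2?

1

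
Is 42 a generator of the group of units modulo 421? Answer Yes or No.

No

φ(421) = 421 − 1 = 420 = 2^2 · 3 · 5 · 7.
Test 42^(420/q) mod 421 for each prime factor q of 420:
42^210 ≡ 420 (mod 421)  [q = 2: ≢ 1 ✓]
42^140 ≡ 1 (mod 421)  [q = 3: ≡ 1 ✗]
42^84 ≡ 279 (mod 421)  [q = 5: ≢ 1 ✓]
42^60 ≡ 370 (mod 421)  [q = 7: ≢ 1 ✓]
42^140 ≡ 1 shows ord(42) | 140, strictly less than φ(421); not a primitive root.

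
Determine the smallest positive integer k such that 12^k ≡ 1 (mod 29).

4

ord(12) | φ(29) = 29 − 1 = 28 = 2^2 · 7.
Divisors of 28: 1, 2, 4, 7, 14, 28.
Compute 12^d (mod 29) for the divisors d until we hit 1:
12^1 ≡ 12
12^2 ≡ 28
12^4 ≡ 1
Hence ord(12) = 4.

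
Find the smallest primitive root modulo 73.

5

φ(73) = 73 − 1 = 72 = 2^3 · 3^2.
g is a primitive root iff g^(72/q) ≢ 1 (mod 73) for each prime q ∈ {2, 3}.
g = 2: 2^36 ≡ 1 — hits 1, so not a primitive root.
g = 3: 3^36 ≡ 1 — hits 1, so not a primitive root.
g = 4: 4^36 ≡ 1 — hits 1, so not a primitive root.
g = 5: 5^36 ≡ 72; 5^24 ≡ 8 — none is 1, so 5 is a primitive root.
So 5 is the smallest generator of (Z/73Z)^×.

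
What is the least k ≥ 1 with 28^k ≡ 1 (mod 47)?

ord(28) | φ(47) = 47 − 1 = 46 = 2 · 23.
Divisors of 46: 1, 2, 23, 46.
Compute 28^d (mod 47) for the divisors d until we hit 1:
28^1 ≡ 28
28^2 ≡ 32
28^23 ≡ 1
Hence ord(28) = 23.

23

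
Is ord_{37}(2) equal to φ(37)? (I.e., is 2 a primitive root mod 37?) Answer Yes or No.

Yes

φ(37) = 37 − 1 = 36 = 2^2 · 3^2.
Test 2^(36/q) mod 37 for each prime factor q of 36:
2^18 ≡ 36 (mod 37)  [q = 2: ≢ 1 ✓]
2^12 ≡ 26 (mod 37)  [q = 3: ≢ 1 ✓]
Every test exponent gives a nontrivial residue, hence 2 generates the full group.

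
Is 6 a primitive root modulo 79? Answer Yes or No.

φ(79) = 79 − 1 = 78 = 2 · 3 · 13.
6 is a primitive root mod 79 iff 6^(φ(79)/q) ≢ 1 for every prime q | φ(79), i.e. q ∈ {2, 3, 13}.
6^39 ≡ 78 (mod 79)  [q = 2: ≢ 1 ✓]
6^26 ≡ 55 (mod 79)  [q = 3: ≢ 1 ✓]
6^6 ≡ 46 (mod 79)  [q = 13: ≢ 1 ✓]
Every test exponent gives a nontrivial residue, hence 6 generates the full group.

Yes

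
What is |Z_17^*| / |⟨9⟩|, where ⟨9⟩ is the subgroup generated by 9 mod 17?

2

The order of 9 must divide φ(17) = 17 − 1 = 16 = 2^4.
Divisors of 16: 1, 2, 4, 8, 16.
Test each divisor d:
9^1 ≡ 9 (mod 17)
9^2 ≡ 13 (mod 17)
9^4 ≡ 16 (mod 17)
9^8 ≡ 1 (mod 17) ✓
So ord_17(9) = 8, hence |⟨9⟩| = 8.
[(Z/17Z)^× : ⟨9⟩] = 16/8 = 2.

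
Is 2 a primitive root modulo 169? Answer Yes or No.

φ(169) = φ(13^2) = 13·(13−1) = 156 = 2^2 · 3 · 13.
2 is a primitive root mod 169 iff 2^(φ(169)/q) ≢ 1 for every prime q | φ(169), i.e. q ∈ {2, 3, 13}.
2^78 ≡ 168 (mod 169)  [q = 2: ≢ 1 ✓]
2^52 ≡ 146 (mod 169)  [q = 3: ≢ 1 ✓]
2^12 ≡ 40 (mod 169)  [q = 13: ≢ 1 ✓]
None equal 1, so ord_169(2) = 156: 2 is a primitive root.

Yes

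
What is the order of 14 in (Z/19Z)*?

18

Since 14 ∈ (Z/19Z)^×, its order divides φ(19) = 19 − 1 = 18 = 2 · 3^2.
Divisors of 18: 1, 2, 3, 6, 9, 18.
Evaluate successive powers at the divisors of 18:
14^1 ≡ 14
14^2 ≡ 6
14^3 ≡ 8
14^6 ≡ 7
14^9 ≡ 18
14^18 ≡ 1
The smallest such exponent is 18, so the order of 14 is 18.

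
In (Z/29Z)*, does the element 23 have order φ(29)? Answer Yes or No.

φ(29) = 29 − 1 = 28 = 2^2 · 7.
23 is a primitive root mod 29 iff 23^(φ(29)/q) ≢ 1 for every prime q | φ(29), i.e. q ∈ {2, 7}.
23^14 ≡ 1 (mod 29)  [q = 2: ≡ 1 ✗]
23^4 ≡ 20 (mod 29)  [q = 7: ≢ 1 ✓]
The check at q = 2 fails, so 23 generates a proper subgroup.

No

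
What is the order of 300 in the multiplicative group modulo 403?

30

ord(300) | φ(403) = φ(13·31) = (13−1)·(31−1) = 12·30 = 360 = 2^3 · 3^2 · 5.
Divisors of 360: 1, 2, 3, 4, 5, 6, 8, 9, 10, 12, 15, 18, 20, 24, 30, 36, 40, 45, 60, 72, 90, 120, 180, 360.
Test each divisor d:
300^1 ≡ 300 (mod 403)
300^2 ≡ 131 (mod 403)
300^3 ≡ 209 (mod 403)
300^4 ≡ 235 (mod 403)
300^5 ≡ 378 (mod 403)
300^6 ≡ 157 (mod 403)
300^8 ≡ 14 (mod 403)
300^9 ≡ 170 (mod 403)
300^10 ≡ 222 (mod 403)
300^12 ≡ 66 (mod 403)
300^15 ≡ 92 (mod 403)
300^18 ≡ 287 (mod 403)
300^20 ≡ 118 (mod 403)
300^24 ≡ 326 (mod 403)
300^30 ≡ 1 (mod 403) ✓
So ord_403(300) = 30.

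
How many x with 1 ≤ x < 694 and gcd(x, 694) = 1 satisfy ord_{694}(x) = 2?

1

φ(694) = φ(2)·φ(347) = 1·346 = 346 = 2 · 173.
Since (Z/694Z)^× is cyclic of order 346, the number of elements of order d is φ(d) when d | 346 and 0 otherwise.
2 | 346, and φ(2) = 2 − 1 = 1.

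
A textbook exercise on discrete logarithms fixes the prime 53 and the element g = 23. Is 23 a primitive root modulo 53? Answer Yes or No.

φ(53) = 53 − 1 = 52 = 2^2 · 13.
It suffices to check that the order of 23 is not a proper divisor of 52: compute 23^(52/q) for q ∈ {2, 13}.
23^26 ≡ 52 (mod 53)  [q = 2: ≢ 1 ✓]
23^4 ≡ 1 (mod 53)  [q = 13: ≡ 1 ✗]
The check at q = 13 fails, so 23 generates a proper subgroup.

No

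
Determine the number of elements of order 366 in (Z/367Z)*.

φ(367) = 367 − 1 = 366 = 2 · 3 · 61.
Since (Z/367Z)^× is cyclic of order 366, the number of elements of order d is φ(d) when d | 366 and 0 otherwise.
366 = 2 · 3 · 61 divides 366, and φ(366) = 120.

120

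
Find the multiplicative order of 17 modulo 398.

66

Since 17 ∈ (Z/398Z)^×, its order divides φ(398) = φ(2)·φ(199) = 1·198 = 198 = 2 · 3^2 · 11.
Divisors of 198: 1, 2, 3, 6, 9, 11, 18, 22, 33, 66, 99, 198.
Check 17^d mod 398 for each divisor in increasing order:
17^1 ≡ 17 (mod 398)
17^2 ≡ 289 (mod 398)
17^3 ≡ 137 (mod 398)
17^6 ≡ 63 (mod 398)
17^9 ≡ 273 (mod 398)
17^11 ≡ 93 (mod 398)
17^18 ≡ 103 (mod 398)
17^22 ≡ 291 (mod 398)
17^33 ≡ 397 (mod 398)
17^66 ≡ 1 (mod 398) ✓
The smallest such exponent is 66, so the order of 17 is 66.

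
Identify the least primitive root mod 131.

φ(131) = 131 − 1 = 130 = 2 · 5 · 13.
g is a primitive root iff g^(130/q) ≢ 1 (mod 131) for each prime q ∈ {2, 5, 13}.
g = 2: 2^65 ≡ 130; 2^26 ≡ 53; 2^10 ≡ 107 — none is 1, so 2 is a primitive root.
So 2 is the smallest generator of (Z/131Z)^×.

2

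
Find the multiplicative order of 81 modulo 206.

Since 81 ∈ (Z/206Z)^×, its order divides φ(206) = φ(2)·φ(103) = 1·102 = 102 = 2 · 3 · 17.
Divisors of 102: 1, 2, 3, 6, 17, 34, 51, 102.
Check 81^d mod 206 for each divisor in increasing order:
81^1 ≡ 81 (mod 206)
81^2 ≡ 175 (mod 206)
81^3 ≡ 167 (mod 206)
81^6 ≡ 79 (mod 206)
81^17 ≡ 1 (mod 206) ✓
Hence ord(81) = 17.

17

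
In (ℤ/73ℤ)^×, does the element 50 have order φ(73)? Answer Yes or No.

No

φ(73) = 73 − 1 = 72 = 2^3 · 3^2.
An element g generates (Z/73Z)^× iff g^(72/q) ≢ 1 (mod 73) for each prime q ∈ {2, 3}.
50^36 ≡ 1 (mod 73)  [q = 2: ≡ 1 ✗]
50^24 ≡ 8 (mod 73)  [q = 3: ≢ 1 ✓]
50^36 ≡ 1 shows ord(50) | 36, strictly less than φ(73); not a primitive root.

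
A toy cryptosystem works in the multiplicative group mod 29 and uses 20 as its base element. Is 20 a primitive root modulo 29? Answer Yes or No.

No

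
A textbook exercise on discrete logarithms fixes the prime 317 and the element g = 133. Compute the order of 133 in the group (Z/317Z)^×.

316

By Lagrange's theorem, ord_317(133) divides φ(317) = 317 − 1 = 316 = 2^2 · 79.
Divisors of 316: 1, 2, 4, 79, 158, 316.
Check 133^d mod 317 for each divisor in increasing order:
133^1 ≡ 133
133^2 ≡ 254
133^4 ≡ 165
133^79 ≡ 203
133^158 ≡ 316
133^316 ≡ 1
Hence ord(133) = 316.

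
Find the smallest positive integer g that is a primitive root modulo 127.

φ(127) = 127 − 1 = 126 = 2 · 3^2 · 7.
Test candidates g = 2, 3, … against the prime factors q ∈ {2, 3, 7} of φ(127): g is a generator iff g^(126/q) ≢ 1 for every such q.
g = 2: 2^63 ≡ 1 — hits 1, so not a primitive root.
g = 3: 3^63 ≡ 126; 3^42 ≡ 107; 3^18 ≡ 4 — none is 1, so 3 is a primitive root.
Hence the least primitive root of 127 is 3.

3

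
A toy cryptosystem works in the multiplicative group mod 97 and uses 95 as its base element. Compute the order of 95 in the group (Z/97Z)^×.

The order of 95 must divide φ(97) = 97 − 1 = 96 = 2^5 · 3.
Divisors of 96: 1, 2, 3, 4, 6, 8, 12, 16, 24, 32, 48, 96.
Compute 95^d (mod 97) for the divisors d until we hit 1:
95^1 ≡ 95
95^2 ≡ 4
95^3 ≡ 89
95^4 ≡ 16
95^6 ≡ 64
95^8 ≡ 62
95^12 ≡ 22
95^16 ≡ 61
95^24 ≡ 96
95^32 ≡ 35
95^48 ≡ 1
So ord_97(95) = 48.

48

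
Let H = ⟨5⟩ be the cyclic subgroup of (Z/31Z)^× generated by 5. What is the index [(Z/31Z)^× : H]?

10

Since 5 ∈ (Z/31Z)^×, its order divides φ(31) = 31 − 1 = 30 = 2 · 3 · 5.
Divisors of 30: 1, 2, 3, 5, 6, 10, 15, 30.
Check 5^d mod 31 for each divisor in increasing order:
5^1 ≡ 5 (mod 31)
5^2 ≡ 25 (mod 31)
5^3 ≡ 1 (mod 31) ✓
The order of 5 is 3, so the subgroup it generates has 3 elements.
Index = |(Z/31Z)^×| / |⟨5⟩| = 30 / 3 = 10.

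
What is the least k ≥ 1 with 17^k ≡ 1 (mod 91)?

6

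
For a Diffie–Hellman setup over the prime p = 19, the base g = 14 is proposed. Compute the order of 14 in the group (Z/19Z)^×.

18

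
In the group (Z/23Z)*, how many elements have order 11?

φ(23) = 23 − 1 = 22 = 2 · 11.
(Z/23Z)^× is cyclic (|G| = 22); a cyclic group of order m has exactly φ(d) elements of each order d | m, and none otherwise.
11 | 22, and φ(11) = 11 − 1 = 10.

10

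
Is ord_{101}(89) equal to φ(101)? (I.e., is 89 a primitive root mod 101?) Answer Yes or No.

φ(101) = 101 − 1 = 100 = 2^2 · 5^2.
Test 89^(100/q) mod 101 for each prime factor q of 100:
89^50 ≡ 100 (mod 101)  [q = 2: ≢ 1 ✓]
89^20 ≡ 95 (mod 101)  [q = 5: ≢ 1 ✓]
None equal 1, so ord_101(89) = 100: 89 is a primitive root.

Yes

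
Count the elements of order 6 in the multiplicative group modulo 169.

2

φ(169) = φ(13^2) = 13·(13−1) = 156 = 2^2 · 3 · 13.
(Z/169Z)^× is cyclic (|G| = 156); a cyclic group of order m has exactly φ(d) elements of each order d | m, and none otherwise.
6 = 2 · 3 divides 156, and φ(6) = 2.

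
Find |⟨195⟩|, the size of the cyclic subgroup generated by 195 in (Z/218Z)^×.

36

By Lagrange's theorem, ord_218(195) divides φ(218) = φ(2)·φ(109) = 1·108 = 108 = 2^2 · 3^3.
Divisors of 108: 1, 2, 3, 4, 6, 9, 12, 18, 27, 36, 54, 108.
Evaluate successive powers at the divisors of 108:
195^1 ≡ 195
195^2 ≡ 93
195^3 ≡ 41
195^4 ≡ 147
195^6 ≡ 155
195^9 ≡ 33
195^12 ≡ 45
195^18 ≡ 217
195^27 ≡ 185
195^36 ≡ 1
The smallest such exponent is 36, so the order of 195 is 36.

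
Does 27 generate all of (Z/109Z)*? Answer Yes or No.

No

φ(109) = 109 − 1 = 108 = 2^2 · 3^3.
27 is a primitive root mod 109 iff 27^(φ(109)/q) ≢ 1 for every prime q | φ(109), i.e. q ∈ {2, 3}.
27^54 ≡ 1 (mod 109)  [q = 2: ≡ 1 ✗]
27^36 ≡ 1 (mod 109)  [q = 3: ≡ 1 ✗]
27^54 ≡ 1 shows ord(27) | 54, strictly less than φ(109); not a primitive root.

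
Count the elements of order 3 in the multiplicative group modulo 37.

2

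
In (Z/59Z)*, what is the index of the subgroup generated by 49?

2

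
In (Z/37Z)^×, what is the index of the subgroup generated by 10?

Since 10 ∈ (Z/37Z)^×, its order divides φ(37) = 37 − 1 = 36 = 2^2 · 3^2.
Divisors of 36: 1, 2, 3, 4, 6, 9, 12, 18, 36.
Evaluate successive powers at the divisors of 36:
10^1 ≡ 10 (mod 37)
10^2 ≡ 26 (mod 37)
10^3 ≡ 1 (mod 37) ✓
So ord_37(10) = 3, hence |⟨10⟩| = 3.
[(Z/37Z)^× : ⟨10⟩] = 36/3 = 12.

12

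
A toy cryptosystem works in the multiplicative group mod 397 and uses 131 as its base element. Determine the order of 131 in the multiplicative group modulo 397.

198

The order of 131 must divide φ(397) = 397 − 1 = 396 = 2^2 · 3^2 · 11.
Divisors of 396: 1, 2, 3, 4, 6, 9, 11, 12, 18, 22, 33, 36, 44, 66, 99, 132, 198, 396.
Test each divisor d:
131^1 ≡ 131 (mod 397)
131^2 ≡ 90 (mod 397)
131^3 ≡ 277 (mod 397)
131^4 ≡ 160 (mod 397)
131^6 ≡ 108 (mod 397)
131^9 ≡ 141 (mod 397)
131^11 ≡ 383 (mod 397)
131^12 ≡ 151 (mod 397)
131^18 ≡ 31 (mod 397)
131^22 ≡ 196 (mod 397)
131^33 ≡ 35 (mod 397)
131^36 ≡ 167 (mod 397)
131^44 ≡ 304 (mod 397)
131^66 ≡ 34 (mod 397)
131^99 ≡ 396 (mod 397)
131^132 ≡ 362 (mod 397)
131^198 ≡ 1 (mod 397) ✓
The smallest such exponent is 198, so the order of 131 is 198.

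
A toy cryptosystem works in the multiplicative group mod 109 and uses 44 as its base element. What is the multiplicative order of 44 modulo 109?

108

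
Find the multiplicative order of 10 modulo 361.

Since 10 ∈ (Z/361Z)^×, its order divides φ(361) = φ(19^2) = 19·(19−1) = 342 = 2 · 3^2 · 19.
Divisors of 342: 1, 2, 3, 6, 9, 18, 19, 38, 57, 114, 171, 342.
Compute 10^d (mod 361) for the divisors d until we hit 1:
10^1 ≡ 10
10^2 ≡ 100
10^3 ≡ 278
10^6 ≡ 30
10^9 ≡ 37
10^18 ≡ 286
10^19 ≡ 333
10^38 ≡ 62
10^57 ≡ 69
10^114 ≡ 68
10^171 ≡ 360
10^342 ≡ 1
Hence ord(10) = 342.

342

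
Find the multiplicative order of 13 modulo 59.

58

ord(13) | φ(59) = 59 − 1 = 58 = 2 · 29.
Divisors of 58: 1, 2, 29, 58.
Compute 13^d (mod 59) for the divisors d until we hit 1:
13^1 ≡ 13 (mod 59)
13^2 ≡ 51 (mod 59)
13^29 ≡ 58 (mod 59)
13^58 ≡ 1 (mod 59) ✓
Therefore the multiplicative order of 13 modulo 59 is 58.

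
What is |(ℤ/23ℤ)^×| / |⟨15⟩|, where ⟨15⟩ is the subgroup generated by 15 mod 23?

The order of 15 must divide φ(23) = 23 − 1 = 22 = 2 · 11.
Divisors of 22: 1, 2, 11, 22.
Evaluate successive powers at the divisors of 22:
15^1 ≡ 15 (mod 23)
15^2 ≡ 18 (mod 23)
15^11 ≡ 22 (mod 23)
15^22 ≡ 1 (mod 23) ✓
The order of 15 is 22, so the subgroup it generates has 22 elements.
Index = |(Z/23Z)^×| / |⟨15⟩| = 22 / 22 = 1.

1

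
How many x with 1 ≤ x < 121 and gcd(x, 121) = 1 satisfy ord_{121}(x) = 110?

40

φ(121) = φ(11^2) = 11·(11−1) = 110 = 2 · 5 · 11.
In a cyclic group of order 110, there are φ(d) elements of order d for each divisor d of 110, and zero for non-divisors.
110 = 2 · 5 · 11 divides 110, and φ(110) = 40.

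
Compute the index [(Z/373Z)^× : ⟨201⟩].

1

By Lagrange's theorem, ord_373(201) divides φ(373) = 373 − 1 = 372 = 2^2 · 3 · 31.
Divisors of 372: 1, 2, 3, 4, 6, 12, 31, 62, 93, 124, 186, 372.
Check 201^d mod 373 for each divisor in increasing order:
201^1 ≡ 201 (mod 373)
201^2 ≡ 117 (mod 373)
201^3 ≡ 18 (mod 373)
201^4 ≡ 261 (mod 373)
201^6 ≡ 324 (mod 373)
201^12 ≡ 163 (mod 373)
201^31 ≡ 69 (mod 373)
201^62 ≡ 285 (mod 373)
201^93 ≡ 269 (mod 373)
201^124 ≡ 284 (mod 373)
201^186 ≡ 372 (mod 373)
201^372 ≡ 1 (mod 373) ✓
So ord_373(201) = 372, hence |⟨201⟩| = 372.
Index = |(Z/373Z)^×| / |⟨201⟩| = 372 / 372 = 1.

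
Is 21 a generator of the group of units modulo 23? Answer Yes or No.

Yes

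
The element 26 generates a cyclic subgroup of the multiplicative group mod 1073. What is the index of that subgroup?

12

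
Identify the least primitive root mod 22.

7

φ(22) = φ(2)·φ(11) = 1·10 = 10 = 2 · 5.
g is a primitive root iff g^(10/q) ≢ 1 (mod 22) for each prime q ∈ {2, 5}.
g = 2: gcd(2, 22) = 2 > 1, not a unit — skip.
g = 3: 3^5 ≡ 1 — hits 1, so not a primitive root.
g = 4: gcd(4, 22) = 2 > 1, not a unit — skip.
g = 5: 5^5 ≡ 1 — hits 1, so not a primitive root.
g = 6: gcd(6, 22) = 2 > 1, not a unit — skip.
g = 7: 7^5 ≡ 21; 7^2 ≡ 5 — none is 1, so 7 is a primitive root.
Hence the least primitive root of 22 is 7.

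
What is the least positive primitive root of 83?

2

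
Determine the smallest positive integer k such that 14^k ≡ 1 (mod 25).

10

ord(14) | φ(25) = φ(5^2) = 5·(5−1) = 20 = 2^2 · 5.
Divisors of 20: 1, 2, 4, 5, 10, 20.
Compute 14^d (mod 25) for the divisors d until we hit 1:
14^1 ≡ 14 (mod 25)
14^2 ≡ 21 (mod 25)
14^4 ≡ 16 (mod 25)
14^5 ≡ 24 (mod 25)
14^10 ≡ 1 (mod 25) ✓
Hence ord(14) = 10.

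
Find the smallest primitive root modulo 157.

5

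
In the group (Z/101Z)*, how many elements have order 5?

4

φ(101) = 101 − 1 = 100 = 2^2 · 5^2.
Since (Z/101Z)^× is cyclic of order 100, the number of elements of order d is φ(d) when d | 100 and 0 otherwise.
5 | 100, and φ(5) = 5 − 1 = 4.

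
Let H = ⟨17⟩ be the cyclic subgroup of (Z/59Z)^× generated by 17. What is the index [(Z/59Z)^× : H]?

Since 17 ∈ (Z/59Z)^×, its order divides φ(59) = 59 − 1 = 58 = 2 · 29.
Divisors of 58: 1, 2, 29, 58.
Check 17^d mod 59 for each divisor in increasing order:
17^1 ≡ 17 (mod 59)
17^2 ≡ 53 (mod 59)
17^29 ≡ 1 (mod 59) ✓
The order of 17 is 29, so the subgroup it generates has 29 elements.
Index = |(Z/59Z)^×| / |⟨17⟩| = 58 / 29 = 2.

2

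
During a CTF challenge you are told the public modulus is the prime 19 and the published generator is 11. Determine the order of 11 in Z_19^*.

Since 11 ∈ (Z/19Z)^×, its order divides φ(19) = 19 − 1 = 18 = 2 · 3^2.
Divisors of 18: 1, 2, 3, 6, 9, 18.
Test each divisor d:
11^1 ≡ 11
11^2 ≡ 7
11^3 ≡ 1
Therefore the multiplicative order of 11 modulo 19 is 3.

3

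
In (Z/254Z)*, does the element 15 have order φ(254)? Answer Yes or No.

No

φ(254) = φ(2)·φ(127) = 1·126 = 126 = 2 · 3^2 · 7.
15 is a primitive root mod 254 iff 15^(φ(254)/q) ≢ 1 for every prime q | φ(254), i.e. q ∈ {2, 3, 7}.
15^63 ≡ 1 (mod 254)  [q = 2: ≡ 1 ✗]
15^42 ≡ 107 (mod 254)  [q = 3: ≢ 1 ✓]
15^18 ≡ 129 (mod 254)  [q = 7: ≢ 1 ✓]
The check at q = 2 fails, so 15 generates a proper subgroup.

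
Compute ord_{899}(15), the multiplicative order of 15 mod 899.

140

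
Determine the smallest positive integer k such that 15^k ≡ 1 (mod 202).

100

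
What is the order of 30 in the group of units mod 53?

4

Since 30 ∈ (Z/53Z)^×, its order divides φ(53) = 53 − 1 = 52 = 2^2 · 13.
Divisors of 52: 1, 2, 4, 13, 26, 52.
Check 30^d mod 53 for each divisor in increasing order:
30^1 ≡ 30 (mod 53)
30^2 ≡ 52 (mod 53)
30^4 ≡ 1 (mod 53) ✓
The smallest such exponent is 4, so the order of 30 is 4.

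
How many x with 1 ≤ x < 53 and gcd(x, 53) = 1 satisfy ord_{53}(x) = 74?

φ(53) = 53 − 1 = 52 = 2^2 · 13.
Since (Z/53Z)^× is cyclic of order 52, the number of elements of order d is φ(d) when d | 52 and 0 otherwise.
74 does not divide 52, so no element of (Z/53Z)^× has order 74.

0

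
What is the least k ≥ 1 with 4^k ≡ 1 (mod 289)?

By Lagrange's theorem, ord_289(4) divides φ(289) = φ(17^2) = 17·(17−1) = 272 = 2^4 · 17.
Divisors of 272: 1, 2, 4, 8, 16, 17, 34, 68, 136, 272.
Test each divisor d:
4^1 ≡ 4 (mod 289)
4^2 ≡ 16 (mod 289)
4^4 ≡ 256 (mod 289)
4^8 ≡ 222 (mod 289)
4^16 ≡ 154 (mod 289)
4^17 ≡ 38 (mod 289)
4^34 ≡ 288 (mod 289)
4^68 ≡ 1 (mod 289) ✓
So ord_289(4) = 68.

68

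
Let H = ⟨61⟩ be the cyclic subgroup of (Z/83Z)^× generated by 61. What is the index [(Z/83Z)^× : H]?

The order of 61 must divide φ(83) = 83 − 1 = 82 = 2 · 41.
Divisors of 82: 1, 2, 41, 82.
Check 61^d mod 83 for each divisor in increasing order:
61^1 ≡ 61 (mod 83)
61^2 ≡ 69 (mod 83)
61^41 ≡ 1 (mod 83) ✓
The order of 61 is 41, so the subgroup it generates has 41 elements.
The index is φ(83) / ord(61) = 82 / 41 = 2.

2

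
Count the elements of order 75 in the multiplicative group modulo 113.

0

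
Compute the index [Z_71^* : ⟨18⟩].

2

Since 18 ∈ (Z/71Z)^×, its order divides φ(71) = 71 − 1 = 70 = 2 · 5 · 7.
Divisors of 70: 1, 2, 5, 7, 10, 14, 35, 70.
Compute 18^d (mod 71) for the divisors d until we hit 1:
18^1 ≡ 18 (mod 71)
18^2 ≡ 40 (mod 71)
18^5 ≡ 45 (mod 71)
18^7 ≡ 25 (mod 71)
18^10 ≡ 37 (mod 71)
18^14 ≡ 57 (mod 71)
18^35 ≡ 1 (mod 71) ✓
The order of 18 is 35, so the subgroup it generates has 35 elements.
[(Z/71Z)^× : ⟨18⟩] = 70/35 = 2.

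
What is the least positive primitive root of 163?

2

φ(163) = 163 − 1 = 162 = 2 · 3^4.
g is a primitive root iff g^(162/q) ≢ 1 (mod 163) for each prime q ∈ {2, 3}.
g = 2: 2^81 ≡ 162; 2^54 ≡ 104 — none is 1, so 2 is a primitive root.
Hence the least primitive root of 163 is 2.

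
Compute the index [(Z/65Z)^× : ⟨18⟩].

12

By Lagrange's theorem, ord_65(18) divides φ(65) = φ(5·13) = (5−1)·(13−1) = 4·12 = 48 = 2^4 · 3.
Divisors of 48: 1, 2, 3, 4, 6, 8, 12, 16, 24, 48.
Check 18^d mod 65 for each divisor in increasing order:
18^1 ≡ 18 (mod 65)
18^2 ≡ 64 (mod 65)
18^3 ≡ 47 (mod 65)
18^4 ≡ 1 (mod 65) ✓
The order of 18 is 4, so the subgroup it generates has 4 elements.
[(Z/65Z)^× : ⟨18⟩] = 48/4 = 12.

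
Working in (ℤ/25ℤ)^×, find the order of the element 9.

10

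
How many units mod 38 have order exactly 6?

φ(38) = φ(2)·φ(19) = 1·18 = 18 = 2 · 3^2.
In a cyclic group of order 18, there are φ(d) elements of order d for each divisor d of 18, and zero for non-divisors.
6 = 2 · 3 divides 18, and φ(6) = 2.

2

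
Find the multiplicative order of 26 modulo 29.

28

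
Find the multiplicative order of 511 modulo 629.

18

ord(511) | φ(629) = φ(17·37) = (17−1)·(37−1) = 16·36 = 576 = 2^6 · 3^2.
Divisors of 576: 1, 2, 3, 4, 6, 8, 9, 12, 16, 18, 24, 32, 36, 48, 64, 72, 96, 144, 192, 288, 576.
Test each divisor d:
511^1 ≡ 511 (mod 629)
511^2 ≡ 86 (mod 629)
511^3 ≡ 545 (mod 629)
511^4 ≡ 477 (mod 629)
511^6 ≡ 137 (mod 629)
511^8 ≡ 460 (mod 629)
511^9 ≡ 443 (mod 629)
511^12 ≡ 528 (mod 629)
511^16 ≡ 256 (mod 629)
511^18 ≡ 1 (mod 629) ✓
Therefore the multiplicative order of 511 modulo 629 is 18.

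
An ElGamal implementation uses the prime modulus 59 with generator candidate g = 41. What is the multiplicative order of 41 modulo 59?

By Lagrange's theorem, ord_59(41) divides φ(59) = 59 − 1 = 58 = 2 · 29.
Divisors of 58: 1, 2, 29, 58.
Evaluate successive powers at the divisors of 58:
41^1 ≡ 41 (mod 59)
41^2 ≡ 29 (mod 59)
41^29 ≡ 1 (mod 59) ✓
Hence ord(41) = 29.

29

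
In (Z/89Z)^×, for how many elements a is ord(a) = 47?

0

φ(89) = 89 − 1 = 88 = 2^3 · 11.
Since (Z/89Z)^× is cyclic of order 88, the number of elements of order d is φ(d) when d | 88 and 0 otherwise.
Since 47 ∤ 88, the count is 0.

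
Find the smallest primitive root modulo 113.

3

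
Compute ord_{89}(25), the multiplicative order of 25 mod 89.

22

The order of 25 must divide φ(89) = 89 − 1 = 88 = 2^3 · 11.
Divisors of 88: 1, 2, 4, 8, 11, 22, 44, 88.
Evaluate successive powers at the divisors of 88:
25^1 ≡ 25 (mod 89)
25^2 ≡ 2 (mod 89)
25^4 ≡ 4 (mod 89)
25^8 ≡ 16 (mod 89)
25^11 ≡ 88 (mod 89)
25^22 ≡ 1 (mod 89) ✓
The smallest such exponent is 22, so the order of 25 is 22.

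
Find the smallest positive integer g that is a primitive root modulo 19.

2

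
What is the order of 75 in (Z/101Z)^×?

100

The order of 75 must divide φ(101) = 101 − 1 = 100 = 2^2 · 5^2.
Divisors of 100: 1, 2, 4, 5, 10, 20, 25, 50, 100.
Test each divisor d:
75^1 ≡ 75
75^2 ≡ 70
75^4 ≡ 52
75^5 ≡ 62
75^10 ≡ 6
75^20 ≡ 36
75^25 ≡ 10
75^50 ≡ 100
75^100 ≡ 1
So ord_101(75) = 100.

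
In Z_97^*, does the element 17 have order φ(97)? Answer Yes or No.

φ(97) = 97 − 1 = 96 = 2^5 · 3.
It suffices to check that the order of 17 is not a proper divisor of 96: compute 17^(96/q) for q ∈ {2, 3}.
17^48 ≡ 96 (mod 97)  [q = 2: ≢ 1 ✓]
17^32 ≡ 61 (mod 97)  [q = 3: ≢ 1 ✓]
None equal 1, so ord_97(17) = 96: 17 is a primitive root.

Yes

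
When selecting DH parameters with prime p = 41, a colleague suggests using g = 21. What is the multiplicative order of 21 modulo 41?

20

ord(21) | φ(41) = 41 − 1 = 40 = 2^3 · 5.
Divisors of 40: 1, 2, 4, 5, 8, 10, 20, 40.
Test each divisor d:
21^1 ≡ 21
21^2 ≡ 31
21^4 ≡ 18
21^5 ≡ 9
21^8 ≡ 37
21^10 ≡ 40
21^20 ≡ 1
Hence ord(21) = 20.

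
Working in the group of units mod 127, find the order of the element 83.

Since 83 ∈ (Z/127Z)^×, its order divides φ(127) = 127 − 1 = 126 = 2 · 3^2 · 7.
Divisors of 126: 1, 2, 3, 6, 7, 9, 14, 18, 21, 42, 63, 126.
Evaluate successive powers at the divisors of 126:
83^1 ≡ 83 (mod 127)
83^2 ≡ 31 (mod 127)
83^3 ≡ 33 (mod 127)
83^6 ≡ 73 (mod 127)
83^7 ≡ 90 (mod 127)
83^9 ≡ 123 (mod 127)
83^14 ≡ 99 (mod 127)
83^18 ≡ 16 (mod 127)
83^21 ≡ 20 (mod 127)
83^42 ≡ 19 (mod 127)
83^63 ≡ 126 (mod 127)
83^126 ≡ 1 (mod 127) ✓
So ord_127(83) = 126.

126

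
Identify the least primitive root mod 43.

φ(43) = 43 − 1 = 42 = 2 · 3 · 7.
Test candidates g = 2, 3, … against the prime factors q ∈ {2, 3, 7} of φ(43): g is a generator iff g^(42/q) ≢ 1 for every such q.
g = 2: 2^21 ≡ 42; 2^14 ≡ 1 — hits 1, so not a primitive root.
g = 3: 3^21 ≡ 42; 3^14 ≡ 36; 3^6 ≡ 41 — none is 1, so 3 is a primitive root.
So 3 is the smallest generator of (Z/43Z)^×.

3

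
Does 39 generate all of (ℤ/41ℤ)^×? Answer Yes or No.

No

φ(41) = 41 − 1 = 40 = 2^3 · 5.
An element g generates (Z/41Z)^× iff g^(40/q) ≢ 1 (mod 41) for each prime q ∈ {2, 5}.
39^20 ≡ 1 (mod 41)  [q = 2: ≡ 1 ✗]
39^8 ≡ 10 (mod 41)  [q = 5: ≢ 1 ✓]
39^20 ≡ 1 shows ord(39) | 20, strictly less than φ(41); not a primitive root.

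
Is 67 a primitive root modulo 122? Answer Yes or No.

φ(122) = φ(2)·φ(61) = 1·60 = 60 = 2^2 · 3 · 5.
Test 67^(60/q) mod 122 for each prime factor q of 60:
67^30 ≡ 121 (mod 122)  [q = 2: ≢ 1 ✓]
67^20 ≡ 47 (mod 122)  [q = 3: ≢ 1 ✓]
67^12 ≡ 81 (mod 122)  [q = 5: ≢ 1 ✓]
All checks pass, so 67 has order 60 and is a primitive root modulo 122.

Yes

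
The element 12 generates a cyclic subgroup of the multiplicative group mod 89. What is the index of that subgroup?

11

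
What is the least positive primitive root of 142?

7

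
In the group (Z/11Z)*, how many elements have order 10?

φ(11) = 11 − 1 = 10 = 2 · 5.
(Z/11Z)^× is cyclic (|G| = 10); a cyclic group of order m has exactly φ(d) elements of each order d | m, and none otherwise.
10 = 2 · 5 divides 10, and φ(10) = 4.

4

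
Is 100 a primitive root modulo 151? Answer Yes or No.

No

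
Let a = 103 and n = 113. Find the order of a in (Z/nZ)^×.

112

By Lagrange's theorem, ord_113(103) divides φ(113) = 113 − 1 = 112 = 2^4 · 7.
Divisors of 112: 1, 2, 4, 7, 8, 14, 16, 28, 56, 112.
Check 103^d mod 113 for each divisor in increasing order:
103^1 ≡ 103 (mod 113)
103^2 ≡ 100 (mod 113)
103^4 ≡ 56 (mod 113)
103^7 ≡ 48 (mod 113)
103^8 ≡ 85 (mod 113)
103^14 ≡ 44 (mod 113)
103^16 ≡ 106 (mod 113)
103^28 ≡ 15 (mod 113)
103^56 ≡ 112 (mod 113)
103^112 ≡ 1 (mod 113) ✓
So ord_113(103) = 112.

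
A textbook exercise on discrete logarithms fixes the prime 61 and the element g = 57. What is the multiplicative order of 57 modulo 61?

By Lagrange's theorem, ord_61(57) divides φ(61) = 61 − 1 = 60 = 2^2 · 3 · 5.
Divisors of 60: 1, 2, 3, 4, 5, 6, 10, 12, 15, 20, 30, 60.
Evaluate successive powers at the divisors of 60:
57^1 ≡ 57 (mod 61)
57^2 ≡ 16 (mod 61)
57^3 ≡ 58 (mod 61)
57^4 ≡ 12 (mod 61)
57^5 ≡ 13 (mod 61)
57^6 ≡ 9 (mod 61)
57^10 ≡ 47 (mod 61)
57^12 ≡ 20 (mod 61)
57^15 ≡ 1 (mod 61) ✓
Hence ord(57) = 15.

15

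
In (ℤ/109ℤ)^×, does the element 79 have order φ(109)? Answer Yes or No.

Yes

φ(109) = 109 − 1 = 108 = 2^2 · 3^3.
Test 79^(108/q) mod 109 for each prime factor q of 108:
79^54 ≡ 108 (mod 109)  [q = 2: ≢ 1 ✓]
79^36 ≡ 45 (mod 109)  [q = 3: ≢ 1 ✓]
All checks pass, so 79 has order 108 and is a primitive root modulo 109.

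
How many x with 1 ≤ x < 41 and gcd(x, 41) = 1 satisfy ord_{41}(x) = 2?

1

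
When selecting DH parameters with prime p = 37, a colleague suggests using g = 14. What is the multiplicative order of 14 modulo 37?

12

ord(14) | φ(37) = 37 − 1 = 36 = 2^2 · 3^2.
Divisors of 36: 1, 2, 3, 4, 6, 9, 12, 18, 36.
Compute 14^d (mod 37) for the divisors d until we hit 1:
14^1 ≡ 14
14^2 ≡ 11
14^3 ≡ 6
14^4 ≡ 10
14^6 ≡ 36
14^9 ≡ 31
14^12 ≡ 1
Hence ord(14) = 12.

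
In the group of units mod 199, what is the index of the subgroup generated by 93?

33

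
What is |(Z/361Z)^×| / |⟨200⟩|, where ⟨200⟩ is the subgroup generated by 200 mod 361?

1

By Lagrange's theorem, ord_361(200) divides φ(361) = φ(19^2) = 19·(19−1) = 342 = 2 · 3^2 · 19.
Divisors of 342: 1, 2, 3, 6, 9, 18, 19, 38, 57, 114, 171, 342.
Compute 200^d (mod 361) for the divisors d until we hit 1:
200^1 ≡ 200 (mod 361)
200^2 ≡ 290 (mod 361)
200^3 ≡ 240 (mod 361)
200^6 ≡ 201 (mod 361)
200^9 ≡ 227 (mod 361)
200^18 ≡ 267 (mod 361)
200^19 ≡ 333 (mod 361)
200^38 ≡ 62 (mod 361)
200^57 ≡ 69 (mod 361)
200^114 ≡ 68 (mod 361)
200^171 ≡ 360 (mod 361)
200^342 ≡ 1 (mod 361) ✓
So ord_361(200) = 342, hence |⟨200⟩| = 342.
[(Z/361Z)^× : ⟨200⟩] = 342/342 = 1.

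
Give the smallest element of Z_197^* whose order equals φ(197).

φ(197) = 197 − 1 = 196 = 2^2 · 7^2.
g is a primitive root iff g^(196/q) ≢ 1 (mod 197) for each prime q ∈ {2, 7}.
g = 2: 2^98 ≡ 196; 2^28 ≡ 104 — none is 1, so 2 is a primitive root.
So 2 is the smallest generator of (Z/197Z)^×.

2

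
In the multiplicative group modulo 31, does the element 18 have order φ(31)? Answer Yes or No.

φ(31) = 31 − 1 = 30 = 2 · 3 · 5.
It suffices to check that the order of 18 is not a proper divisor of 30: compute 18^(30/q) for q ∈ {2, 3, 5}.
18^15 ≡ 1 (mod 31)  [q = 2: ≡ 1 ✗]
18^10 ≡ 5 (mod 31)  [q = 3: ≢ 1 ✓]
18^6 ≡ 16 (mod 31)  [q = 5: ≢ 1 ✓]
Since 18^15 ≡ 1, the order of 18 divides 15 < 30, so 18 is not a primitive root.

No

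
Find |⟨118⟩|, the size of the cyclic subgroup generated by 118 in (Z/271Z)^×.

270

ord(118) | φ(271) = 271 − 1 = 270 = 2 · 3^3 · 5.
Divisors of 270: 1, 2, 3, 5, 6, 9, 10, 15, 18, 27, 30, 45, 54, 90, 135, 270.
Evaluate successive powers at the divisors of 270:
118^1 ≡ 118 (mod 271)
118^2 ≡ 103 (mod 271)
118^3 ≡ 230 (mod 271)
118^5 ≡ 113 (mod 271)
118^6 ≡ 55 (mod 271)
118^9 ≡ 184 (mod 271)
118^10 ≡ 32 (mod 271)
118^15 ≡ 93 (mod 271)
118^18 ≡ 252 (mod 271)
118^27 ≡ 27 (mod 271)
118^30 ≡ 248 (mod 271)
118^45 ≡ 29 (mod 271)
118^54 ≡ 187 (mod 271)
118^90 ≡ 28 (mod 271)
118^135 ≡ 270 (mod 271)
118^270 ≡ 1 (mod 271) ✓
Therefore the multiplicative order of 118 modulo 271 is 270.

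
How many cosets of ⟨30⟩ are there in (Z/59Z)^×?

Since 30 ∈ (Z/59Z)^×, its order divides φ(59) = 59 − 1 = 58 = 2 · 29.
Divisors of 58: 1, 2, 29, 58.
Test each divisor d:
30^1 ≡ 30 (mod 59)
30^2 ≡ 15 (mod 59)
30^29 ≡ 58 (mod 59)
30^58 ≡ 1 (mod 59) ✓
Thus |⟨30⟩| = ord(30) = 58.
Index = |(Z/59Z)^×| / |⟨30⟩| = 58 / 58 = 1.

1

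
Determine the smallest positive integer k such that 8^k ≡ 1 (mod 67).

22

Since 8 ∈ (Z/67Z)^×, its order divides φ(67) = 67 − 1 = 66 = 2 · 3 · 11.
Divisors of 66: 1, 2, 3, 6, 11, 22, 33, 66.
Check 8^d mod 67 for each divisor in increasing order:
8^1 ≡ 8 (mod 67)
8^2 ≡ 64 (mod 67)
8^3 ≡ 43 (mod 67)
8^6 ≡ 40 (mod 67)
8^11 ≡ 66 (mod 67)
8^22 ≡ 1 (mod 67) ✓
So ord_67(8) = 22.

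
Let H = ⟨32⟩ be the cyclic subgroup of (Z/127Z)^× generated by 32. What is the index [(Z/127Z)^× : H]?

18

The order of 32 must divide φ(127) = 127 − 1 = 126 = 2 · 3^2 · 7.
Divisors of 126: 1, 2, 3, 6, 7, 9, 14, 18, 21, 42, 63, 126.
Test each divisor d:
32^1 ≡ 32
32^2 ≡ 8
32^3 ≡ 2
32^6 ≡ 4
32^7 ≡ 1
Thus |⟨32⟩| = ord(32) = 7.
The index is φ(127) / ord(32) = 126 / 7 = 18.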